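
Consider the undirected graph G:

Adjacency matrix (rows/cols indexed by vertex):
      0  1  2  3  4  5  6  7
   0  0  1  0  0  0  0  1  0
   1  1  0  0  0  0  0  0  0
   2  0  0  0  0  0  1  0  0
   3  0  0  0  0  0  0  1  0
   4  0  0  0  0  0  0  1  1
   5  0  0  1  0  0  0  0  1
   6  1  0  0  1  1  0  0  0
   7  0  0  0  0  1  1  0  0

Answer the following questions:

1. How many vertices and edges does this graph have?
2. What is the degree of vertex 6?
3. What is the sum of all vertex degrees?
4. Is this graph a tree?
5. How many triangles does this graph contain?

Count: 8 vertices, 7 edges.
Vertex 6 has neighbors [0, 3, 4], degree = 3.
Handshaking lemma: 2 * 7 = 14.
A graph is a tree iff it is connected and has exactly n-1 edges. This graph is connected (all 8 vertices in one component) and has 8-1 = 7 edges. It is a tree.
Number of triangles = 0.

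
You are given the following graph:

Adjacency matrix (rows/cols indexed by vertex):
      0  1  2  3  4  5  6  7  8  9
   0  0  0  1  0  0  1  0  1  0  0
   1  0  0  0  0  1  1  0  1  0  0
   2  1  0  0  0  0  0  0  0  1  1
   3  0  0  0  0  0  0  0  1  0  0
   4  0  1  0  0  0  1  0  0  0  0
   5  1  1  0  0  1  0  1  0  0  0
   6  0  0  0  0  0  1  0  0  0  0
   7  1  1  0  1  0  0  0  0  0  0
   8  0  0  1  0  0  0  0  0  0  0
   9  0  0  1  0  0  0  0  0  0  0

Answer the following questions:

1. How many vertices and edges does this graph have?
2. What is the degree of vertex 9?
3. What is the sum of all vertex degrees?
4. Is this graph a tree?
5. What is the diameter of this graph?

Count: 10 vertices, 11 edges.
Vertex 9 has neighbors [2], degree = 1.
Handshaking lemma: 2 * 11 = 22.
A tree on 10 vertices has 9 edges. This graph has 11 edges (2 extra). Not a tree.
Diameter (longest shortest path) = 4.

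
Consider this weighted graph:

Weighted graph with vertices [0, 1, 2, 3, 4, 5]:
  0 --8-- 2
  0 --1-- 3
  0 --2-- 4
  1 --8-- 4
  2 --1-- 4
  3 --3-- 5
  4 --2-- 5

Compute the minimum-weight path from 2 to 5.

Using Dijkstra's algorithm from vertex 2:
Shortest path: 2 -> 4 -> 5
Total weight: 1 + 2 = 3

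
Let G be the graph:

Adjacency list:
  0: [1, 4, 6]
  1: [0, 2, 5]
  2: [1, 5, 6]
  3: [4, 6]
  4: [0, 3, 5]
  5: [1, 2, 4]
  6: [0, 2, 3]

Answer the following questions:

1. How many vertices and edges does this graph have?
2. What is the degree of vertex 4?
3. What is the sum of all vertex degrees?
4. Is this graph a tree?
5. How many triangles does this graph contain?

Count: 7 vertices, 10 edges.
Vertex 4 has neighbors [0, 3, 5], degree = 3.
Handshaking lemma: 2 * 10 = 20.
A tree on 7 vertices has 6 edges. This graph has 10 edges (4 extra). Not a tree.
Number of triangles = 1.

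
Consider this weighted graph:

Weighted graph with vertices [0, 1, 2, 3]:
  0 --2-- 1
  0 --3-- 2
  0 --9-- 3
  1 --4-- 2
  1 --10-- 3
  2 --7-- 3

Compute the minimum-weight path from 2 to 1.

Using Dijkstra's algorithm from vertex 2:
Shortest path: 2 -> 1
Total weight: 4 = 4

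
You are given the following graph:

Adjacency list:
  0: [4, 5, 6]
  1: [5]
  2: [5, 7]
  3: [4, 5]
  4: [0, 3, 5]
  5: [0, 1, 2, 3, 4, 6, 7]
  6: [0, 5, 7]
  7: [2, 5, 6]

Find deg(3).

Vertex 3 has neighbors [4, 5], so deg(3) = 2.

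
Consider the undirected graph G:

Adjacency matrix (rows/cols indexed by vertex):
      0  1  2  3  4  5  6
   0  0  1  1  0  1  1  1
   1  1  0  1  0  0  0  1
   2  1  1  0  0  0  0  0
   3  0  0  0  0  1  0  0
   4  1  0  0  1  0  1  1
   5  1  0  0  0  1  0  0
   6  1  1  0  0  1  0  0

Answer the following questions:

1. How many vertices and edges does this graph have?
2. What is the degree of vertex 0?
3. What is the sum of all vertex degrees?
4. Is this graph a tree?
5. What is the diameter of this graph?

Count: 7 vertices, 10 edges.
Vertex 0 has neighbors [1, 2, 4, 5, 6], degree = 5.
Handshaking lemma: 2 * 10 = 20.
A tree on 7 vertices has 6 edges. This graph has 10 edges (4 extra). Not a tree.
Diameter (longest shortest path) = 3.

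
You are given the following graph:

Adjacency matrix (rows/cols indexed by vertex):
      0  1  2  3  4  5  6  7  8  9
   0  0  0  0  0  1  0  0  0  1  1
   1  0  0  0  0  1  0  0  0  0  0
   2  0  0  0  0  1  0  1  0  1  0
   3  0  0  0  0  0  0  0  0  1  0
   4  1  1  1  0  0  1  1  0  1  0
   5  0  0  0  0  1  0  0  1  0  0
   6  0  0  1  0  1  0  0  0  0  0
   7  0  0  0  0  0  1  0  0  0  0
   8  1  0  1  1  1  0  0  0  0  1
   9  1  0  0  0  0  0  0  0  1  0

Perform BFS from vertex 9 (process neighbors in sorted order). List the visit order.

BFS from vertex 9 (neighbors processed in ascending order):
Visit order: 9, 0, 8, 4, 2, 3, 1, 5, 6, 7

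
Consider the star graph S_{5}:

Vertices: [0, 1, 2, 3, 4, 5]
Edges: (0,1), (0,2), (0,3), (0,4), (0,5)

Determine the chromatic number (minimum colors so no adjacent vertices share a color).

S_{5} has one hub adjacent to 5 leaves; leaves are pairwise non-adjacent.
Color the hub 0 and every leaf 1.
Chromatic number = 2.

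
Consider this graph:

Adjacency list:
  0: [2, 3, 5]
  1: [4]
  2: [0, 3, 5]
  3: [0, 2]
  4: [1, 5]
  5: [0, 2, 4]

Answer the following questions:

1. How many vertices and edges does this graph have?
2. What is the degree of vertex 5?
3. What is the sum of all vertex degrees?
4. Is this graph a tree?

Count: 6 vertices, 7 edges.
Vertex 5 has neighbors [0, 2, 4], degree = 3.
Handshaking lemma: 2 * 7 = 14.
A tree on 6 vertices has 5 edges. This graph has 7 edges (2 extra). Not a tree.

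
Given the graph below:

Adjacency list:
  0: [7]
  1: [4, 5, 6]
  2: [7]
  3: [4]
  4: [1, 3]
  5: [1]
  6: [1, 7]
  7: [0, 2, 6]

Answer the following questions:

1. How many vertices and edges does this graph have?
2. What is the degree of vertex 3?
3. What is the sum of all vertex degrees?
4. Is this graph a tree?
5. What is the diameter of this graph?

Count: 8 vertices, 7 edges.
Vertex 3 has neighbors [4], degree = 1.
Handshaking lemma: 2 * 7 = 14.
A graph is a tree iff it is connected and has exactly n-1 edges. This graph is connected (all 8 vertices in one component) and has 8-1 = 7 edges. It is a tree.
Diameter (longest shortest path) = 5.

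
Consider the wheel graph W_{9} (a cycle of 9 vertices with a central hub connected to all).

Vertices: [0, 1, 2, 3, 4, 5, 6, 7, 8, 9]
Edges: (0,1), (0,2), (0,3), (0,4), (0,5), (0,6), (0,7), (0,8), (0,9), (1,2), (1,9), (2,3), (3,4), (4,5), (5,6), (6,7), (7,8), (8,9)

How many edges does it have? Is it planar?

Wheel graph W_{9}: 9 cycle edges + 9 spoke edges = 18 edges.
Total vertices: 10.
The graph is planar.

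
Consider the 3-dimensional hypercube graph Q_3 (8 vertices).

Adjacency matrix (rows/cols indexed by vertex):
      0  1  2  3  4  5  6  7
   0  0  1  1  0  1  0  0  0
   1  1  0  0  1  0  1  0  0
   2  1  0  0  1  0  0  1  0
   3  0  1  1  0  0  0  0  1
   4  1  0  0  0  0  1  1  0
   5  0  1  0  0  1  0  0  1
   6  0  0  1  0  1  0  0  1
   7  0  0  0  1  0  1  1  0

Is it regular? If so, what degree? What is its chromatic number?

In Q_3, every vertex has exactly 3 neighbors (flip one of 3 bits), so it is 3-regular.
Q_3 is bipartite (partition by bit-parity), so chromatic number = 2.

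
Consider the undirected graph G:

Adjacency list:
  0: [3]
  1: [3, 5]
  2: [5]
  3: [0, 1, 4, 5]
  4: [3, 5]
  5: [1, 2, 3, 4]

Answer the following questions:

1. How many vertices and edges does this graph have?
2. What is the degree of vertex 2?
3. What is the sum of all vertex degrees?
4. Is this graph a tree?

Count: 6 vertices, 7 edges.
Vertex 2 has neighbors [5], degree = 1.
Handshaking lemma: 2 * 7 = 14.
A tree on 6 vertices has 5 edges. This graph has 7 edges (2 extra). Not a tree.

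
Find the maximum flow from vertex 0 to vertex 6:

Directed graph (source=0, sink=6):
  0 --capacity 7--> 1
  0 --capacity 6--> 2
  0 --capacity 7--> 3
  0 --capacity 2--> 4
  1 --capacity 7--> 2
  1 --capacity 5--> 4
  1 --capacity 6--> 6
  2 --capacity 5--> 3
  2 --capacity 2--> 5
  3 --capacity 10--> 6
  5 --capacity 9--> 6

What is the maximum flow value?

Computing max flow:
  Flow on (0->1): 6/7
  Flow on (0->2): 6/6
  Flow on (0->3): 6/7
  Flow on (1->6): 6/6
  Flow on (2->3): 4/5
  Flow on (2->5): 2/2
  Flow on (3->6): 10/10
  Flow on (5->6): 2/9
Maximum flow = 18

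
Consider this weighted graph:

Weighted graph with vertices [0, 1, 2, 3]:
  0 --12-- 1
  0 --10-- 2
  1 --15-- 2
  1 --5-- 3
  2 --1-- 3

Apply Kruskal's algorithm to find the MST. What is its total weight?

Applying Kruskal's algorithm (sort edges by weight, add if no cycle):
  Add (2,3) w=1
  Add (1,3) w=5
  Add (0,2) w=10
  Skip (0,1) w=12 (creates cycle)
  Skip (1,2) w=15 (creates cycle)
MST weight = 16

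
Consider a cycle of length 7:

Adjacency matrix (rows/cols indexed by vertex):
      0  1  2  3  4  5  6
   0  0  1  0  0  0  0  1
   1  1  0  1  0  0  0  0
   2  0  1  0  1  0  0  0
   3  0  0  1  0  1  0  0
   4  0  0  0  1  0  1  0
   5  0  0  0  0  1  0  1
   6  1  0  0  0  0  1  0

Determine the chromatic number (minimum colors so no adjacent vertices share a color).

This is an odd cycle (C_7). Odd cycles are not bipartite (any 2-coloring forces two adjacent vertices to match), and 3 colors suffice.
Chromatic number = 3.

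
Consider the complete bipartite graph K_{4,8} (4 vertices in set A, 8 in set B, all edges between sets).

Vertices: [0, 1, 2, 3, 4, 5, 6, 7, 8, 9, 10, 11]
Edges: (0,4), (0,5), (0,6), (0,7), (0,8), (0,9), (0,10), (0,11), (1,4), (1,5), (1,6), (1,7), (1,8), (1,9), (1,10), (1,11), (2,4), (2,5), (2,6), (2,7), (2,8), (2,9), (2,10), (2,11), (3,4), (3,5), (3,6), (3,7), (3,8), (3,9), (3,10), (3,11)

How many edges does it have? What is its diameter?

K_{4,8} has 4 * 8 = 32 edges.
Any vertex reaches any opposite-side vertex in 1 step; same-side vertices reach in 2 steps via any opposite-side vertex.
Diameter = 2.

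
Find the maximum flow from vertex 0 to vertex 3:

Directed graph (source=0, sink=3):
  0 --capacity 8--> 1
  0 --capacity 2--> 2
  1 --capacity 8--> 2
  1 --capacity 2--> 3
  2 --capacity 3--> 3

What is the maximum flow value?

Computing max flow:
  Flow on (0->1): 5/8
  Flow on (1->2): 3/8
  Flow on (1->3): 2/2
  Flow on (2->3): 3/3
Maximum flow = 5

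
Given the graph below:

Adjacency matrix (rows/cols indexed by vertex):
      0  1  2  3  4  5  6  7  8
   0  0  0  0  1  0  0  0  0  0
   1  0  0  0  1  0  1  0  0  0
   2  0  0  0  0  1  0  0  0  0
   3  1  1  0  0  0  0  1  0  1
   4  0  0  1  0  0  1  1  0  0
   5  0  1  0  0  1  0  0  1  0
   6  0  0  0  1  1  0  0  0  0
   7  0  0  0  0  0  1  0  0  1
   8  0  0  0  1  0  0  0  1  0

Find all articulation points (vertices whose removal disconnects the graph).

An articulation point is a vertex whose removal disconnects the graph.
Articulation points: [3, 4]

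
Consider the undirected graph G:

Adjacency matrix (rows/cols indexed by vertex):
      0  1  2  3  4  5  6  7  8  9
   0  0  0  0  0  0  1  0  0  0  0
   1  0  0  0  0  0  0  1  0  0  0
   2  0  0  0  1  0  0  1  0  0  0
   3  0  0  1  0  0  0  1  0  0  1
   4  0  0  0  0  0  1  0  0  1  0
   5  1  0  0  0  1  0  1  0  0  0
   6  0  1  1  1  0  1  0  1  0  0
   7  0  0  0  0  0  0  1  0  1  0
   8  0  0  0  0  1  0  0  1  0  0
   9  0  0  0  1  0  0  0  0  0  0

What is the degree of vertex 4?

Vertex 4 has neighbors [5, 8], so deg(4) = 2.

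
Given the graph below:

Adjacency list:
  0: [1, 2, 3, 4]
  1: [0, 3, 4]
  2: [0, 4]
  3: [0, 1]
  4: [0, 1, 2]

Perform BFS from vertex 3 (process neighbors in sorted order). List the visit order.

BFS from vertex 3 (neighbors processed in ascending order):
Visit order: 3, 0, 1, 2, 4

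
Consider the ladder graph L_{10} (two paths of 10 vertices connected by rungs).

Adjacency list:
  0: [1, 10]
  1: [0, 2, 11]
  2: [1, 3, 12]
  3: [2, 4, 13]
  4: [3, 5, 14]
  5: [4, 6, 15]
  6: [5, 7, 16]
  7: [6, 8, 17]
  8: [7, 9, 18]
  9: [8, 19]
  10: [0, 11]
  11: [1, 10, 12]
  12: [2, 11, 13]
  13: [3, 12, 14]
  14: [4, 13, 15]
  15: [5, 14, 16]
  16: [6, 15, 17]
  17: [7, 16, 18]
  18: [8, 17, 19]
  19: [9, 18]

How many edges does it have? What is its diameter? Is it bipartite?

Ladder graph L_{10}: 10 rungs + 2 * (10-1) path edges = 10 + 18 = 28 edges.
Diameter = 10.
Ladder graphs are bipartite (alternating coloring along each path).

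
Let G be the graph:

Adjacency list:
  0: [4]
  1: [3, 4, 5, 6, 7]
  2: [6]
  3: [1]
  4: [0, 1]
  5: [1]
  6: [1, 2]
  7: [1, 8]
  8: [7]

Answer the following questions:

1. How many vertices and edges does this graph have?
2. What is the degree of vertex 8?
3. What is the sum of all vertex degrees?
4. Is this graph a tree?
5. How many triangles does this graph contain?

Count: 9 vertices, 8 edges.
Vertex 8 has neighbors [7], degree = 1.
Handshaking lemma: 2 * 8 = 16.
A graph is a tree iff it is connected and has exactly n-1 edges. This graph is connected (all 9 vertices in one component) and has 9-1 = 8 edges. It is a tree.
Number of triangles = 0.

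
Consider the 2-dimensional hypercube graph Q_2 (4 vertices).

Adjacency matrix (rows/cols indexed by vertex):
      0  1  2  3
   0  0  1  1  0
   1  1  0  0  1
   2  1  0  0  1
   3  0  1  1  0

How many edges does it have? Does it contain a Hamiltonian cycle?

Q_2 has 4 * 2 / 2 = 4 edges.
Q_2 (d >= 2) always has a Hamiltonian cycle: a 2-bit cyclic Gray code visits every vertex exactly once and returns to the start.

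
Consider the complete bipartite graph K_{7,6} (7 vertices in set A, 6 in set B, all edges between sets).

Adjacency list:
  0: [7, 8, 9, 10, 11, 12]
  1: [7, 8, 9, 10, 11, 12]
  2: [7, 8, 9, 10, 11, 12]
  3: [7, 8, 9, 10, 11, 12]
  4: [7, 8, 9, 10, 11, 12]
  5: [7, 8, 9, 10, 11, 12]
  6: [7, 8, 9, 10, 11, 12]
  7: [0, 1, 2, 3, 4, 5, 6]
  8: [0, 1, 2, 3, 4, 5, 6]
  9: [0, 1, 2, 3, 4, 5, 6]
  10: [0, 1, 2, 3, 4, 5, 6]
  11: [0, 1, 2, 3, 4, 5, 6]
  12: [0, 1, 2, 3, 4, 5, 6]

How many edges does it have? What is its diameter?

K_{7,6} has 7 * 6 = 42 edges.
Any vertex reaches any opposite-side vertex in 1 step; same-side vertices reach in 2 steps via any opposite-side vertex.
Diameter = 2.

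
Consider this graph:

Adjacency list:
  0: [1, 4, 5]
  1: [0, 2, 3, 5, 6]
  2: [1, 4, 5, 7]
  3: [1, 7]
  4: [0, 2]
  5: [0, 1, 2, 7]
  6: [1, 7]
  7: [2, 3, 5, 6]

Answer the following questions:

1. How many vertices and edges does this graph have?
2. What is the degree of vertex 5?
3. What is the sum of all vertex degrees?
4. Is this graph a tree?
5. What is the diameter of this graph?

Count: 8 vertices, 13 edges.
Vertex 5 has neighbors [0, 1, 2, 7], degree = 4.
Handshaking lemma: 2 * 13 = 26.
A tree on 8 vertices has 7 edges. This graph has 13 edges (6 extra). Not a tree.
Diameter (longest shortest path) = 3.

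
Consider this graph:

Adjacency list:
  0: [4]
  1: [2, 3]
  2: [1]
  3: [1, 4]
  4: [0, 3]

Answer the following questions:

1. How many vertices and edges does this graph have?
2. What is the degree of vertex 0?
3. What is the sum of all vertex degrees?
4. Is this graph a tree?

Count: 5 vertices, 4 edges.
Vertex 0 has neighbors [4], degree = 1.
Handshaking lemma: 2 * 4 = 8.
A graph is a tree iff it is connected and has exactly n-1 edges. This graph is connected (all 5 vertices in one component) and has 5-1 = 4 edges. It is a tree.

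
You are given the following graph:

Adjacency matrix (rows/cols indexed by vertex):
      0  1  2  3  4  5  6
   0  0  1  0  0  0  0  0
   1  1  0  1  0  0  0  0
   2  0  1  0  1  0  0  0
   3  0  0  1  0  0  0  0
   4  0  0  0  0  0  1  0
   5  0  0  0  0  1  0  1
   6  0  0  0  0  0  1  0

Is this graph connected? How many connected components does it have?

Checking connectivity: the graph has 2 connected component(s).
Components: [[0, 1, 2, 3], [4, 5, 6]]. The graph is NOT connected.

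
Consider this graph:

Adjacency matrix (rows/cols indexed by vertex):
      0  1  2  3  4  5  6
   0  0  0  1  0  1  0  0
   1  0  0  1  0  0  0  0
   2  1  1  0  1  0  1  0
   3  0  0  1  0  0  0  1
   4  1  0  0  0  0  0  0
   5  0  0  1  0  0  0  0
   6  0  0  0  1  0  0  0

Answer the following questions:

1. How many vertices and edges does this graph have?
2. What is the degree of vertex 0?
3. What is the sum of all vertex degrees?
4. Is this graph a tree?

Count: 7 vertices, 6 edges.
Vertex 0 has neighbors [2, 4], degree = 2.
Handshaking lemma: 2 * 6 = 12.
A graph is a tree iff it is connected and has exactly n-1 edges. This graph is connected (all 7 vertices in one component) and has 7-1 = 6 edges. It is a tree.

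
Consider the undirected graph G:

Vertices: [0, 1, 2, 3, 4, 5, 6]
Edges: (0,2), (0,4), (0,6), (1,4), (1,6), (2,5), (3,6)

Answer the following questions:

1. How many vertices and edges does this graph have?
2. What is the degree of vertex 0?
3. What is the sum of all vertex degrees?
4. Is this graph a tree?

Count: 7 vertices, 7 edges.
Vertex 0 has neighbors [2, 4, 6], degree = 3.
Handshaking lemma: 2 * 7 = 14.
A tree on 7 vertices has 6 edges. This graph has 7 edges (1 extra). Not a tree.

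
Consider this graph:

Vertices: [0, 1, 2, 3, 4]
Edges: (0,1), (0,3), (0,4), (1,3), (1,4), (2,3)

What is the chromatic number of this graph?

The graph has a maximum clique of size 3 (lower bound on chromatic number).
A valid 3-coloring: {0: 0, 1: 1, 2: 0, 3: 2, 4: 2}.
Chromatic number = 3.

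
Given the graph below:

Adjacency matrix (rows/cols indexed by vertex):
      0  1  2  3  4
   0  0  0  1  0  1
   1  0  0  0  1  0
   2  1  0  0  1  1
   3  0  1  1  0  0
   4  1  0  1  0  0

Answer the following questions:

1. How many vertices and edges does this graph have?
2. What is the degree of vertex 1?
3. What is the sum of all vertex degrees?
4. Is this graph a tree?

Count: 5 vertices, 5 edges.
Vertex 1 has neighbors [3], degree = 1.
Handshaking lemma: 2 * 5 = 10.
A tree on 5 vertices has 4 edges. This graph has 5 edges (1 extra). Not a tree.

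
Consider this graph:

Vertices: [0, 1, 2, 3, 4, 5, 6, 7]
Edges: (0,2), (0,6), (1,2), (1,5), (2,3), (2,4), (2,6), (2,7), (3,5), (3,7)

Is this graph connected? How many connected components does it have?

Checking connectivity: the graph has 1 connected component(s).
All vertices are reachable from each other. The graph IS connected.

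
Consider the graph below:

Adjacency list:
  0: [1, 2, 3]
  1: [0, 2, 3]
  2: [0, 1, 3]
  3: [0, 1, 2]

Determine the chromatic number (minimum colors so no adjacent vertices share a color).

The graph has a maximum clique of size 4 (lower bound on chromatic number).
A valid 4-coloring: {0: 0, 1: 1, 2: 2, 3: 3}.
Chromatic number = 4.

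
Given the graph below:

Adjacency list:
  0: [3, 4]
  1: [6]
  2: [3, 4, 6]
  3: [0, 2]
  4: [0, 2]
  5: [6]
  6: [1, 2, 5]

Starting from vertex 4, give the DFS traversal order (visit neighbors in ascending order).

DFS from vertex 4 (neighbors processed in ascending order):
Visit order: 4, 0, 3, 2, 6, 1, 5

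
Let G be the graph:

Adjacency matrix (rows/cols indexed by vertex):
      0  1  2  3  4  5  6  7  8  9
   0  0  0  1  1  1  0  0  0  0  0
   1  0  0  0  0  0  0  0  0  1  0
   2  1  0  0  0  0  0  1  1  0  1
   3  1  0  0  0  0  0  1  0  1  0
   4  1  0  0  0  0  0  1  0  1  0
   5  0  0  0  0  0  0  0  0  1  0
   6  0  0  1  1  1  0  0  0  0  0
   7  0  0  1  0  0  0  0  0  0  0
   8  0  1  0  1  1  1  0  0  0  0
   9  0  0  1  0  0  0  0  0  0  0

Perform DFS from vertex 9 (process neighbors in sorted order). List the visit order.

DFS from vertex 9 (neighbors processed in ascending order):
Visit order: 9, 2, 0, 3, 6, 4, 8, 1, 5, 7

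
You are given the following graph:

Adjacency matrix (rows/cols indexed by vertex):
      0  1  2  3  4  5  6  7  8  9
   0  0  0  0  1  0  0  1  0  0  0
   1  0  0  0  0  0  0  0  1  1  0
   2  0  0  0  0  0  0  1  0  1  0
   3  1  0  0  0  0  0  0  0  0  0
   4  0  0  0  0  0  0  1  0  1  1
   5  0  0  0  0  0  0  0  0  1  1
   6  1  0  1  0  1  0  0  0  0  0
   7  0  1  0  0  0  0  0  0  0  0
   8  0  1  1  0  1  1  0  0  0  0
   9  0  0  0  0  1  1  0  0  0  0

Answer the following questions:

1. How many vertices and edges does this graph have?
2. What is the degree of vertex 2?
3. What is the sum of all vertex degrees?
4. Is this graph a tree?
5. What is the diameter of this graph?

Count: 10 vertices, 11 edges.
Vertex 2 has neighbors [6, 8], degree = 2.
Handshaking lemma: 2 * 11 = 22.
A tree on 10 vertices has 9 edges. This graph has 11 edges (2 extra). Not a tree.
Diameter (longest shortest path) = 6.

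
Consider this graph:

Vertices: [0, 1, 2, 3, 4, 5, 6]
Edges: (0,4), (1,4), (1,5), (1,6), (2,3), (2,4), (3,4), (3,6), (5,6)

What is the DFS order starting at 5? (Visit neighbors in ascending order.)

DFS from vertex 5 (neighbors processed in ascending order):
Visit order: 5, 1, 4, 0, 2, 3, 6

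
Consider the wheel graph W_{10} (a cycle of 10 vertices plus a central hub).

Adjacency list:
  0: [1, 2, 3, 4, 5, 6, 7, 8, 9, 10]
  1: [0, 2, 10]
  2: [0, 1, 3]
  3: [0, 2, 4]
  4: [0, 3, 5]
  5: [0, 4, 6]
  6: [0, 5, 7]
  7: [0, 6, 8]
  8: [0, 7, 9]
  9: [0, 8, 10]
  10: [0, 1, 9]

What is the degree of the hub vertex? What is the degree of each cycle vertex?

The hub connects to all 10 cycle vertices, so deg(hub) = 10.
Each cycle vertex connects to 2 neighbors on the cycle plus the hub, so deg(cycle vertex) = 3.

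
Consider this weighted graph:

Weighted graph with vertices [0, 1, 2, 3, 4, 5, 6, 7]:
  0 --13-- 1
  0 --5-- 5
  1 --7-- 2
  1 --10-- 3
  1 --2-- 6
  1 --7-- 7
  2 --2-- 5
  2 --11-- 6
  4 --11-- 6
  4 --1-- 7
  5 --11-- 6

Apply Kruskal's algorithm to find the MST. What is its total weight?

Applying Kruskal's algorithm (sort edges by weight, add if no cycle):
  Add (4,7) w=1
  Add (1,6) w=2
  Add (2,5) w=2
  Add (0,5) w=5
  Add (1,2) w=7
  Add (1,7) w=7
  Add (1,3) w=10
  Skip (2,6) w=11 (creates cycle)
  Skip (4,6) w=11 (creates cycle)
  Skip (5,6) w=11 (creates cycle)
  Skip (0,1) w=13 (creates cycle)
MST weight = 34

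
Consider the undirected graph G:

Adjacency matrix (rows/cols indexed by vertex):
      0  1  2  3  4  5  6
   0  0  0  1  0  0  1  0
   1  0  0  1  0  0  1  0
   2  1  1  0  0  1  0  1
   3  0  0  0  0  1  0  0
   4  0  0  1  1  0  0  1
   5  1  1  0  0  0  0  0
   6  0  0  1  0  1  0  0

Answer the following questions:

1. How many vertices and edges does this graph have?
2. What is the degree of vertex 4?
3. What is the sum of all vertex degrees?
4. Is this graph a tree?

Count: 7 vertices, 8 edges.
Vertex 4 has neighbors [2, 3, 6], degree = 3.
Handshaking lemma: 2 * 8 = 16.
A tree on 7 vertices has 6 edges. This graph has 8 edges (2 extra). Not a tree.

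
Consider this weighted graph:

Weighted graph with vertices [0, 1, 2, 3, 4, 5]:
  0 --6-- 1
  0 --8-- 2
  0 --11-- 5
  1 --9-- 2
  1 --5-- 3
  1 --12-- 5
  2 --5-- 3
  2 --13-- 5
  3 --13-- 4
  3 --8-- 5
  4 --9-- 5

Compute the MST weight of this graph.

Applying Kruskal's algorithm (sort edges by weight, add if no cycle):
  Add (1,3) w=5
  Add (2,3) w=5
  Add (0,1) w=6
  Skip (0,2) w=8 (creates cycle)
  Add (3,5) w=8
  Skip (1,2) w=9 (creates cycle)
  Add (4,5) w=9
  Skip (0,5) w=11 (creates cycle)
  Skip (1,5) w=12 (creates cycle)
  Skip (2,5) w=13 (creates cycle)
  Skip (3,4) w=13 (creates cycle)
MST weight = 33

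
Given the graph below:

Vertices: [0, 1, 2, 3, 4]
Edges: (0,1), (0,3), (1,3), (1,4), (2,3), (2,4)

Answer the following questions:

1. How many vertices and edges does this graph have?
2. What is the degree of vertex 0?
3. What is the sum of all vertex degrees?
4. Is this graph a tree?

Count: 5 vertices, 6 edges.
Vertex 0 has neighbors [1, 3], degree = 2.
Handshaking lemma: 2 * 6 = 12.
A tree on 5 vertices has 4 edges. This graph has 6 edges (2 extra). Not a tree.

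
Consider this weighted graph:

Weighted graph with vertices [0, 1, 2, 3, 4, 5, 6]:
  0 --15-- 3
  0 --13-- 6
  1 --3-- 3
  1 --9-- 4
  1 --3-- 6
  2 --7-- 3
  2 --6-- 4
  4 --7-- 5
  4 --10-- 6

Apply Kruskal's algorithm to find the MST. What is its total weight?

Applying Kruskal's algorithm (sort edges by weight, add if no cycle):
  Add (1,3) w=3
  Add (1,6) w=3
  Add (2,4) w=6
  Add (2,3) w=7
  Add (4,5) w=7
  Skip (1,4) w=9 (creates cycle)
  Skip (4,6) w=10 (creates cycle)
  Add (0,6) w=13
  Skip (0,3) w=15 (creates cycle)
MST weight = 39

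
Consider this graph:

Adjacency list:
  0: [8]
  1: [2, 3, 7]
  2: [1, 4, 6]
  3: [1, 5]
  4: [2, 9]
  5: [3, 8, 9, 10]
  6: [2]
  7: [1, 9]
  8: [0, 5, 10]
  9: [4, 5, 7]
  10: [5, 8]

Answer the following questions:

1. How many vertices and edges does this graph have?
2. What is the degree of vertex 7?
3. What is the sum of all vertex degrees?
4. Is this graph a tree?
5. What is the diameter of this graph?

Count: 11 vertices, 13 edges.
Vertex 7 has neighbors [1, 9], degree = 2.
Handshaking lemma: 2 * 13 = 26.
A tree on 11 vertices has 10 edges. This graph has 13 edges (3 extra). Not a tree.
Diameter (longest shortest path) = 6.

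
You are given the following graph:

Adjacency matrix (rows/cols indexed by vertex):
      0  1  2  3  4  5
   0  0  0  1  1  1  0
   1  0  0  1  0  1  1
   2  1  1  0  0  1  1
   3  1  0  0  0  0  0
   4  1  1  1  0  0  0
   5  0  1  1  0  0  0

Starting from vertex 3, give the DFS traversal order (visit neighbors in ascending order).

DFS from vertex 3 (neighbors processed in ascending order):
Visit order: 3, 0, 2, 1, 4, 5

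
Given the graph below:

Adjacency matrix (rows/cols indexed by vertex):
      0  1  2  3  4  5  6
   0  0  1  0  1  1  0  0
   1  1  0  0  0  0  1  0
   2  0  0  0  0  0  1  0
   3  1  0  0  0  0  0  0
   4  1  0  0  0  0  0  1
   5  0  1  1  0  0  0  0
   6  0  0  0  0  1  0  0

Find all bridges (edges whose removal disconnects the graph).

A bridge is an edge whose removal increases the number of connected components.
Bridges found: (0,1), (0,3), (0,4), (1,5), (2,5), (4,6)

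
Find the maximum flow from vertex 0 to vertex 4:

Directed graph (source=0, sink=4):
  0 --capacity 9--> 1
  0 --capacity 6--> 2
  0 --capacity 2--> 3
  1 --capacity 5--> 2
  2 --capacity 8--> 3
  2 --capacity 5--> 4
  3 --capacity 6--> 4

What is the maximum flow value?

Computing max flow:
  Flow on (0->1): 5/9
  Flow on (0->2): 4/6
  Flow on (0->3): 2/2
  Flow on (1->2): 5/5
  Flow on (2->3): 4/8
  Flow on (2->4): 5/5
  Flow on (3->4): 6/6
Maximum flow = 11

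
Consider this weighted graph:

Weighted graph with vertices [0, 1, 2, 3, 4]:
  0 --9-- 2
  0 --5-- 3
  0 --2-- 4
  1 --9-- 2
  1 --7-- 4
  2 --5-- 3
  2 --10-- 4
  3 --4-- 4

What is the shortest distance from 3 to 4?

Using Dijkstra's algorithm from vertex 3:
Shortest path: 3 -> 4
Total weight: 4 = 4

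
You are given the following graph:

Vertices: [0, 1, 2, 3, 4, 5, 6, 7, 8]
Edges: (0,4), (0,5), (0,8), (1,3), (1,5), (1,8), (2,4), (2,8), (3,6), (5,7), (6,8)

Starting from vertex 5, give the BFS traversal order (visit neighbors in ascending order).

BFS from vertex 5 (neighbors processed in ascending order):
Visit order: 5, 0, 1, 7, 4, 8, 3, 2, 6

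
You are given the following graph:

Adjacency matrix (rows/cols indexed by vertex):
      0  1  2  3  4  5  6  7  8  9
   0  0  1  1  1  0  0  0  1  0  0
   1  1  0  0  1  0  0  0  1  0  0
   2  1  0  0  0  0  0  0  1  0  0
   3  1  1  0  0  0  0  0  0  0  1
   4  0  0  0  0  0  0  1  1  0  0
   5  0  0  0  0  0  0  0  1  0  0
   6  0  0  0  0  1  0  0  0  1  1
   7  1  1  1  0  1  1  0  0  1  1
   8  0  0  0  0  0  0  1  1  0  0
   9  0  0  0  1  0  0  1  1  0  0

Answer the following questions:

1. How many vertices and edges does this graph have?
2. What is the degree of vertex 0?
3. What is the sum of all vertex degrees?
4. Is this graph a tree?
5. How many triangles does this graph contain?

Count: 10 vertices, 15 edges.
Vertex 0 has neighbors [1, 2, 3, 7], degree = 4.
Handshaking lemma: 2 * 15 = 30.
A tree on 10 vertices has 9 edges. This graph has 15 edges (6 extra). Not a tree.
Number of triangles = 3.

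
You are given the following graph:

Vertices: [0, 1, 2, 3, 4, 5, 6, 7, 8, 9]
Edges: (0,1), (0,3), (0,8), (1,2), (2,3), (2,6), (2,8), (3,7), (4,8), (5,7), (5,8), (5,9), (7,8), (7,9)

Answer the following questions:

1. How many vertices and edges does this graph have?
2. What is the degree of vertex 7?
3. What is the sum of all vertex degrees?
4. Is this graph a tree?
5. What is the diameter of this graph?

Count: 10 vertices, 14 edges.
Vertex 7 has neighbors [3, 5, 8, 9], degree = 4.
Handshaking lemma: 2 * 14 = 28.
A tree on 10 vertices has 9 edges. This graph has 14 edges (5 extra). Not a tree.
Diameter (longest shortest path) = 4.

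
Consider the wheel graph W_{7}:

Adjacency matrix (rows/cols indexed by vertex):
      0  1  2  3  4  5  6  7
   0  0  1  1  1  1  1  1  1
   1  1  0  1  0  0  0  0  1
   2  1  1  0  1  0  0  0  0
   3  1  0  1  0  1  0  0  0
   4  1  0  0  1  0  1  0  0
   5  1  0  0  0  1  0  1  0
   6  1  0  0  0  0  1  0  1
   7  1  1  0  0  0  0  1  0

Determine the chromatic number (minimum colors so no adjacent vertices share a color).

W_{7} = C_{7} plus a hub adjacent to every cycle vertex.
The outer cycle needs 3 colors (odd cycle); the hub is adjacent to all of them so needs a fresh color.
Chromatic number = 3 + 1 = 4.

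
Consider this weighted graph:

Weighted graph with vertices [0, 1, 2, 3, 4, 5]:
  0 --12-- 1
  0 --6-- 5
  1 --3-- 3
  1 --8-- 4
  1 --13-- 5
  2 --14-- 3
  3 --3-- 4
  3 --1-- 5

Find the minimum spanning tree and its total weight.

Applying Kruskal's algorithm (sort edges by weight, add if no cycle):
  Add (3,5) w=1
  Add (1,3) w=3
  Add (3,4) w=3
  Add (0,5) w=6
  Skip (1,4) w=8 (creates cycle)
  Skip (0,1) w=12 (creates cycle)
  Skip (1,5) w=13 (creates cycle)
  Add (2,3) w=14
MST weight = 27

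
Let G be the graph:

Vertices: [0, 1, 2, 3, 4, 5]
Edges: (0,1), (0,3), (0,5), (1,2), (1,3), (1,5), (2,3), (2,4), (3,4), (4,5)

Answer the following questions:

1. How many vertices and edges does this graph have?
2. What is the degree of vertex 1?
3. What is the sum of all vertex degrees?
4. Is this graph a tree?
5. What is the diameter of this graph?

Count: 6 vertices, 10 edges.
Vertex 1 has neighbors [0, 2, 3, 5], degree = 4.
Handshaking lemma: 2 * 10 = 20.
A tree on 6 vertices has 5 edges. This graph has 10 edges (5 extra). Not a tree.
Diameter (longest shortest path) = 2.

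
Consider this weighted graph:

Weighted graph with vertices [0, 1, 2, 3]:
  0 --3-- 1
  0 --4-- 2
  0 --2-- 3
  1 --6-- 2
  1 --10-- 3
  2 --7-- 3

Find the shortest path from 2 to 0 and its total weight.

Using Dijkstra's algorithm from vertex 2:
Shortest path: 2 -> 0
Total weight: 4 = 4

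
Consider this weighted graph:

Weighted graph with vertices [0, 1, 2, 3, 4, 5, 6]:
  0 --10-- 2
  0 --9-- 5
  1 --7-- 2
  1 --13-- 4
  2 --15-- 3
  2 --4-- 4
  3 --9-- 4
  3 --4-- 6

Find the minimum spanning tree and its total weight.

Applying Kruskal's algorithm (sort edges by weight, add if no cycle):
  Add (2,4) w=4
  Add (3,6) w=4
  Add (1,2) w=7
  Add (0,5) w=9
  Add (3,4) w=9
  Add (0,2) w=10
  Skip (1,4) w=13 (creates cycle)
  Skip (2,3) w=15 (creates cycle)
MST weight = 43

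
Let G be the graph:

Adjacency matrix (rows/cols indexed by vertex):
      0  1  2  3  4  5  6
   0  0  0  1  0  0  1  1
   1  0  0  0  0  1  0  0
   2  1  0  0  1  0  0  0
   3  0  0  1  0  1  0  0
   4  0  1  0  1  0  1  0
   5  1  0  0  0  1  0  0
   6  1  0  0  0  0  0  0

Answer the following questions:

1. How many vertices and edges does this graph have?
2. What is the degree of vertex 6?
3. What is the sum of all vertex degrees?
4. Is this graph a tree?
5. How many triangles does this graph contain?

Count: 7 vertices, 7 edges.
Vertex 6 has neighbors [0], degree = 1.
Handshaking lemma: 2 * 7 = 14.
A tree on 7 vertices has 6 edges. This graph has 7 edges (1 extra). Not a tree.
Number of triangles = 0.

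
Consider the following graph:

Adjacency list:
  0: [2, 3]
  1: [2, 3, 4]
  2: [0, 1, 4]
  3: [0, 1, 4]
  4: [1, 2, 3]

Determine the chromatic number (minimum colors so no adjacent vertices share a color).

The graph has a maximum clique of size 3 (lower bound on chromatic number).
A valid 3-coloring: {0: 0, 1: 0, 2: 1, 3: 1, 4: 2}.
Chromatic number = 3.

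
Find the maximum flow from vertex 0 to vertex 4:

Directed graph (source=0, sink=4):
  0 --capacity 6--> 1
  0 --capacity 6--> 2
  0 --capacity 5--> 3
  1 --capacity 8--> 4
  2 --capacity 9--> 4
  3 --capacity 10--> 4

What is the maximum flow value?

Computing max flow:
  Flow on (0->1): 6/6
  Flow on (0->2): 6/6
  Flow on (0->3): 5/5
  Flow on (1->4): 6/8
  Flow on (2->4): 6/9
  Flow on (3->4): 5/10
Maximum flow = 17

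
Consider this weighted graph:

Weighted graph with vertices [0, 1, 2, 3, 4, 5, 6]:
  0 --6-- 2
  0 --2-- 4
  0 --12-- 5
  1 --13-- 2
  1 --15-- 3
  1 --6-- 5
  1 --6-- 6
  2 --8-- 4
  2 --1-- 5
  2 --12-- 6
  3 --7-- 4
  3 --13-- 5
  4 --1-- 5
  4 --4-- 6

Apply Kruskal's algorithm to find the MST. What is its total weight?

Applying Kruskal's algorithm (sort edges by weight, add if no cycle):
  Add (2,5) w=1
  Add (4,5) w=1
  Add (0,4) w=2
  Add (4,6) w=4
  Skip (0,2) w=6 (creates cycle)
  Add (1,5) w=6
  Skip (1,6) w=6 (creates cycle)
  Add (3,4) w=7
  Skip (2,4) w=8 (creates cycle)
  Skip (0,5) w=12 (creates cycle)
  Skip (2,6) w=12 (creates cycle)
  Skip (1,2) w=13 (creates cycle)
  Skip (3,5) w=13 (creates cycle)
  Skip (1,3) w=15 (creates cycle)
MST weight = 21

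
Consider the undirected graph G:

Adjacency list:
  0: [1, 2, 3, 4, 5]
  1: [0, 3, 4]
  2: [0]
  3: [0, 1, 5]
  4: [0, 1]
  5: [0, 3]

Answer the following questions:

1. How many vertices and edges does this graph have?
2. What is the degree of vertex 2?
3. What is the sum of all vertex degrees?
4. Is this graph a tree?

Count: 6 vertices, 8 edges.
Vertex 2 has neighbors [0], degree = 1.
Handshaking lemma: 2 * 8 = 16.
A tree on 6 vertices has 5 edges. This graph has 8 edges (3 extra). Not a tree.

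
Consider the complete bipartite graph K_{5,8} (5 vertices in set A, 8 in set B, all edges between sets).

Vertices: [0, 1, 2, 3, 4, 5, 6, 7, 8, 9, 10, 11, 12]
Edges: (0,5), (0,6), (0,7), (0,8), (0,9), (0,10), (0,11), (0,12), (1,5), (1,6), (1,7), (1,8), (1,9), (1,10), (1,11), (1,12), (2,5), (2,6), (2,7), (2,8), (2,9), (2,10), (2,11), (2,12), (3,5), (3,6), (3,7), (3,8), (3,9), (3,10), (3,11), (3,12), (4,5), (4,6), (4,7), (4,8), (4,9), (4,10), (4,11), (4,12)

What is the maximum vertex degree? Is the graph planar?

Set-A vertices have degree 8; set-B vertices have degree 5. Maximum degree = max(5,8) = 8.
K_{5,8} contains K_{3,3} as a subgraph (since both sides have >= 3 vertices); by Kuratowski's theorem it is not planar.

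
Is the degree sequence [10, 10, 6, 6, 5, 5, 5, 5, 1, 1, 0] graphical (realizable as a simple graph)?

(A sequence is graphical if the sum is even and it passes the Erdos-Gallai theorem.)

Sum of degrees = 54. Sum is even but fails Erdos-Gallai. The sequence is NOT graphical.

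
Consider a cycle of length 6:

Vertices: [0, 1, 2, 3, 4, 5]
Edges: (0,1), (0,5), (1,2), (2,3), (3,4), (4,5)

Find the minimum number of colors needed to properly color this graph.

This is an even cycle (C_6). Even cycles are bipartite.
Chromatic number = 2.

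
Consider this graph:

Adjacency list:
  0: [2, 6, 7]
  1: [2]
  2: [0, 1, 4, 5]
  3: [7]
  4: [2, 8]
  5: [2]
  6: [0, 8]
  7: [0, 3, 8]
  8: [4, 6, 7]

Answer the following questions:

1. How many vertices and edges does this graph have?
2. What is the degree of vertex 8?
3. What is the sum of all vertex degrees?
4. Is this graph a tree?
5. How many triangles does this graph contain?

Count: 9 vertices, 10 edges.
Vertex 8 has neighbors [4, 6, 7], degree = 3.
Handshaking lemma: 2 * 10 = 20.
A tree on 9 vertices has 8 edges. This graph has 10 edges (2 extra). Not a tree.
Number of triangles = 0.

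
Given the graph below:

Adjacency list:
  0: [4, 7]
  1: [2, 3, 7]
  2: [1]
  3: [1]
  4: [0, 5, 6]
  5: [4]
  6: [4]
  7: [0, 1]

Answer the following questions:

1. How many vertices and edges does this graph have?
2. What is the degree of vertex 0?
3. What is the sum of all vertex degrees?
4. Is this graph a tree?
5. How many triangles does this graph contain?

Count: 8 vertices, 7 edges.
Vertex 0 has neighbors [4, 7], degree = 2.
Handshaking lemma: 2 * 7 = 14.
A graph is a tree iff it is connected and has exactly n-1 edges. This graph is connected (all 8 vertices in one component) and has 8-1 = 7 edges. It is a tree.
Number of triangles = 0.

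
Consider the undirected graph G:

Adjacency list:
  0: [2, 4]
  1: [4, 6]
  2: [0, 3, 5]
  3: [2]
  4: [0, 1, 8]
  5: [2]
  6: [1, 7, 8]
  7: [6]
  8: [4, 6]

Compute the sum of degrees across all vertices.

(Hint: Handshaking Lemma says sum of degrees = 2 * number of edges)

Count edges: 9 edges.
By Handshaking Lemma: sum of degrees = 2 * 9 = 18.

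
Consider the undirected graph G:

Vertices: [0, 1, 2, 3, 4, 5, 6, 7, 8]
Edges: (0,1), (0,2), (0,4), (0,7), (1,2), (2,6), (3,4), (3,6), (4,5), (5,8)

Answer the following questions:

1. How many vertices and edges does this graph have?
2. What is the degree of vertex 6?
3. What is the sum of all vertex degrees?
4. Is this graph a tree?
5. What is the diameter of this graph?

Count: 9 vertices, 10 edges.
Vertex 6 has neighbors [2, 3], degree = 2.
Handshaking lemma: 2 * 10 = 20.
A tree on 9 vertices has 8 edges. This graph has 10 edges (2 extra). Not a tree.
Diameter (longest shortest path) = 4.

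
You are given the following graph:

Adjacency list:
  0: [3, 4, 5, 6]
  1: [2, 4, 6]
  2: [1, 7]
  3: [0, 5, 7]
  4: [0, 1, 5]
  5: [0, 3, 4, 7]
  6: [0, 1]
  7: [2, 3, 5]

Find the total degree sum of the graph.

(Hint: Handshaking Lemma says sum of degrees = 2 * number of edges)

Count edges: 12 edges.
By Handshaking Lemma: sum of degrees = 2 * 12 = 24.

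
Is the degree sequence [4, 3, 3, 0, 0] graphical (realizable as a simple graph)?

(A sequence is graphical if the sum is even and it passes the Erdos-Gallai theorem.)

Sum of degrees = 10. Sum is even but fails Erdos-Gallai. The sequence is NOT graphical.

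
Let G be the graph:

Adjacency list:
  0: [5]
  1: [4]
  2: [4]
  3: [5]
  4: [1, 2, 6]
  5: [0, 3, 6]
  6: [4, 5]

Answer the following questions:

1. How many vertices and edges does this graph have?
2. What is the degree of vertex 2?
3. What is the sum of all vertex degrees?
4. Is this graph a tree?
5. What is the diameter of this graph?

Count: 7 vertices, 6 edges.
Vertex 2 has neighbors [4], degree = 1.
Handshaking lemma: 2 * 6 = 12.
A graph is a tree iff it is connected and has exactly n-1 edges. This graph is connected (all 7 vertices in one component) and has 7-1 = 6 edges. It is a tree.
Diameter (longest shortest path) = 4.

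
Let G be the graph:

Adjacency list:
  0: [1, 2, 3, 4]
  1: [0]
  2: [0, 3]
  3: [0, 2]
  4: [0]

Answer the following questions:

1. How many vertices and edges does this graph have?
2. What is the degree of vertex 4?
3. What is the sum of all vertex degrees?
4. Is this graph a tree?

Count: 5 vertices, 5 edges.
Vertex 4 has neighbors [0], degree = 1.
Handshaking lemma: 2 * 5 = 10.
A tree on 5 vertices has 4 edges. This graph has 5 edges (1 extra). Not a tree.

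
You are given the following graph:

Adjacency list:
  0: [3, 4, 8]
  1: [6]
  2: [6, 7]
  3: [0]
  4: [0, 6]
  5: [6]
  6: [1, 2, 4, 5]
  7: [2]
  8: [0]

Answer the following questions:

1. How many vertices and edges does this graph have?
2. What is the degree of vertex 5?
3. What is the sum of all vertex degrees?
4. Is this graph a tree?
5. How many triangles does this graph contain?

Count: 9 vertices, 8 edges.
Vertex 5 has neighbors [6], degree = 1.
Handshaking lemma: 2 * 8 = 16.
A graph is a tree iff it is connected and has exactly n-1 edges. This graph is connected (all 9 vertices in one component) and has 9-1 = 8 edges. It is a tree.
Number of triangles = 0.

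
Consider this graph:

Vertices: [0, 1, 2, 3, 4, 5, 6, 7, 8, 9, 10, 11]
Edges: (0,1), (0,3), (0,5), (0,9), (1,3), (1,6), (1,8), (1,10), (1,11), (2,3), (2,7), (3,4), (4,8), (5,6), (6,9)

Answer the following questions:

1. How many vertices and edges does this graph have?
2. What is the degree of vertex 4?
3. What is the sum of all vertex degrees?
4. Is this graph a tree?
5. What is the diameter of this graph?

Count: 12 vertices, 15 edges.
Vertex 4 has neighbors [3, 8], degree = 2.
Handshaking lemma: 2 * 15 = 30.
A tree on 12 vertices has 11 edges. This graph has 15 edges (4 extra). Not a tree.
Diameter (longest shortest path) = 4.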